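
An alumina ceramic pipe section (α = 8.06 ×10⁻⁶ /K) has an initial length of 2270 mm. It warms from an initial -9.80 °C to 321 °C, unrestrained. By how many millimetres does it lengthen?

6.05 mm

ΔT = 321 − (-9.80) = 330.8 K.
ΔL = α·L₀·ΔT = 8.06×10⁻⁶ × 2270 mm × 330.8 K = 6.05 mm.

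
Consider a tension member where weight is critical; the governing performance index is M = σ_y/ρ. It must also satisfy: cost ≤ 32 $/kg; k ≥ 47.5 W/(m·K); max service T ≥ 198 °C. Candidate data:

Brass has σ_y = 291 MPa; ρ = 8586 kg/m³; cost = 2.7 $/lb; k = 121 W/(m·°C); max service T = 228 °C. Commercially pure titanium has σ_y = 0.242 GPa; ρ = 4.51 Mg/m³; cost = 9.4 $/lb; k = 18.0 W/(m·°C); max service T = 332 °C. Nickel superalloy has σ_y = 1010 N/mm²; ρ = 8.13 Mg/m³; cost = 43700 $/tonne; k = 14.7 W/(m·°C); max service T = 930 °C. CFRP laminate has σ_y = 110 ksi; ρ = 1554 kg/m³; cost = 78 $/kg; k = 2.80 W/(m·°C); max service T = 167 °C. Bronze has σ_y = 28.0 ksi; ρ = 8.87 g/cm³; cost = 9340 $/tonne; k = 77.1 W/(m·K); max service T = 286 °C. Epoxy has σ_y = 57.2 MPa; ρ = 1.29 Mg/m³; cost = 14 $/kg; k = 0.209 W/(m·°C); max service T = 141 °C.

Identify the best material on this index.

Screen on constraints: cost ≤ 32 $/kg; k ≥ 47.5 W/(m·K); max service T ≥ 198 °C. Survivors: brass, bronze.
Normalizing units and computing the index:
  brass: σ_y = 291.0 MPa, ρ = 8586 kg/m³
  bronze: σ_y = 193.1 MPa, ρ = 8870 kg/m³
  brass: M = 33.9 kN·m/kg
  bronze: M = 21.8 kN·m/kg
Brass ranks first.

brass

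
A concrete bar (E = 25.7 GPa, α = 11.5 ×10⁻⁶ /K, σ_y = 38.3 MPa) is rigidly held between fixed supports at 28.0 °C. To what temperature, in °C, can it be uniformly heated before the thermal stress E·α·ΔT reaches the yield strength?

158 °C

E·α·ΔT = 38.30 MPa ⇒ ΔT = 38.30 / (25.70×10³ × 11.5×10⁻⁶) = 129.6 K.
T = 28.0 + 129.6 = 157.6 °C.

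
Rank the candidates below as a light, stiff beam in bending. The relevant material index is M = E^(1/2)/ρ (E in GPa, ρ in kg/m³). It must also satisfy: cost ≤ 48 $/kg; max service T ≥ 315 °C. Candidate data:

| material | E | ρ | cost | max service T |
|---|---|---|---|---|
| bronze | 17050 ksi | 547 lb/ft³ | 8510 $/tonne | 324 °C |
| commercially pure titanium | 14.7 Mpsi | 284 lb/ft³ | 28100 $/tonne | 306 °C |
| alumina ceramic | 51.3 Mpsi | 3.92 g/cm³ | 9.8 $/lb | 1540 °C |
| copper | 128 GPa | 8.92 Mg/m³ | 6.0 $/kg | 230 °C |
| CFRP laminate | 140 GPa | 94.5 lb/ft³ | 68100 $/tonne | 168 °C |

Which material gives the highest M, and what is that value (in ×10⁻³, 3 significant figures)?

alumina ceramic, M = 4.80×10⁻³

Screen on constraints: cost ≤ 48 $/kg; max service T ≥ 315 °C. Survivors: bronze, alumina ceramic.
In SI units:
  bronze: E = 117.6 GPa, ρ = 8762 kg/m³
  alumina ceramic: E = 353.7 GPa, ρ = 3920 kg/m³
  alumina ceramic: M = 4.80×10⁻³
  bronze: M = 1.24×10⁻³
Alumina ceramic ranks first.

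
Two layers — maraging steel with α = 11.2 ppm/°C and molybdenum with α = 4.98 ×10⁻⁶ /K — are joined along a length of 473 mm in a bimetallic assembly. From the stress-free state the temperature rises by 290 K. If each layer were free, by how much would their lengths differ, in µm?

Δα = |11.2 − 4.98|×10⁻⁶/K = 6.22×10⁻⁶/K.
ΔL_mismatch = Δα·L·ΔT = 6.22×10⁻⁶ × 473.0 mm × 290.0 K = 853 µm.

853 µm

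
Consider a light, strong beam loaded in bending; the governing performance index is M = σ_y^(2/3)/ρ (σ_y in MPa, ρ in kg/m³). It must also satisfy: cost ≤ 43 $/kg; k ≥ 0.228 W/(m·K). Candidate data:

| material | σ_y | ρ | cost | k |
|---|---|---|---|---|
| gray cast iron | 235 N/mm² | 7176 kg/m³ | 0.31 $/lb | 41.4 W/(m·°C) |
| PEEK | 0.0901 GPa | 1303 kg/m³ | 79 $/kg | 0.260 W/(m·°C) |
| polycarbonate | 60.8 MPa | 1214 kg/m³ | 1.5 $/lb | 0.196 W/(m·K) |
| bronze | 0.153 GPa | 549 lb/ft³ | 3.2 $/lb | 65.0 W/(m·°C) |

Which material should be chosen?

Screen on constraints: cost ≤ 43 $/kg; k ≥ 0.228 W/(m·K). Survivors: gray cast iron, bronze.
Convert each candidate to consistent units, then evaluate M:
  gray cast iron: σ_y = 235.0 MPa, ρ = 7176 kg/m³
  bronze: σ_y = 153.0 MPa, ρ = 8794 kg/m³
  gray cast iron: M = 5.31×10⁻³
  bronze: M = 3.25×10⁻³
The maximum is for gray cast iron.

gray cast iron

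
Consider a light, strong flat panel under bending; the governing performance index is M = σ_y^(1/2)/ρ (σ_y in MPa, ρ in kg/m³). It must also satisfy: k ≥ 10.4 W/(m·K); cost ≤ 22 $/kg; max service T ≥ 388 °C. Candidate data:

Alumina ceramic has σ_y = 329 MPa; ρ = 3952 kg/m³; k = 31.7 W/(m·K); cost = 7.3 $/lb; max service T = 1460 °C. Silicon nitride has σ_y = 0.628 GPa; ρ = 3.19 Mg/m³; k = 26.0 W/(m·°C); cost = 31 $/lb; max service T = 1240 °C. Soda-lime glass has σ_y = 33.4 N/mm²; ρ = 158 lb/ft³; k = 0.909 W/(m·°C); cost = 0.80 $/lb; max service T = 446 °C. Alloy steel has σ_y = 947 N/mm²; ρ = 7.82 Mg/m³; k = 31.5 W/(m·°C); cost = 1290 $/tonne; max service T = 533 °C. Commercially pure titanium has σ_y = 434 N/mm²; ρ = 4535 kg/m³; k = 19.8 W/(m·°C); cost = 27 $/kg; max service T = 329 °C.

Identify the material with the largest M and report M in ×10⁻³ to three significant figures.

alumina ceramic, M = 4.59×10⁻³

Screen on constraints: k ≥ 10.4 W/(m·K); cost ≤ 22 $/kg; max service T ≥ 388 °C. Survivors: alumina ceramic, alloy steel.
After converting to SI:
  alumina ceramic: σ_y = 329.0 MPa, ρ = 3952 kg/m³
  alloy steel: σ_y = 947.0 MPa, ρ = 7820 kg/m³
  alumina ceramic: M = 4.59×10⁻³
  alloy steel: M = 3.94×10⁻³
Highest index: alumina ceramic.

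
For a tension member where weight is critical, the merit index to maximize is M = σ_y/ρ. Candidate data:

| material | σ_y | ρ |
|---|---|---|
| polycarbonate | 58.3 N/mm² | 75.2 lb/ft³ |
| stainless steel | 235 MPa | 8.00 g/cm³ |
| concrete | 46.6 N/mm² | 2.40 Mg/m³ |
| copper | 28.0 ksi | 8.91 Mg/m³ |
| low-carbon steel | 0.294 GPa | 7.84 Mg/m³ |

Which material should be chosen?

polycarbonate

Putting every candidate on a common basis:
  polycarbonate: σ_y = 58.30 MPa, ρ = 1205 kg/m³
  stainless steel: σ_y = 235.0 MPa, ρ = 8000 kg/m³
  concrete: σ_y = 46.60 MPa, ρ = 2400 kg/m³
  copper: σ_y = 193.1 MPa, ρ = 8910 kg/m³
  low-carbon steel: σ_y = 294.0 MPa, ρ = 7840 kg/m³
  polycarbonate: M = 48.4 kN·m/kg
  low-carbon steel: M = 37.5 kN·m/kg
  stainless steel: M = 29.4 kN·m/kg
  copper: M = 21.7 kN·m/kg
  concrete: M = 19.4 kN·m/kg
Polycarbonate ranks first.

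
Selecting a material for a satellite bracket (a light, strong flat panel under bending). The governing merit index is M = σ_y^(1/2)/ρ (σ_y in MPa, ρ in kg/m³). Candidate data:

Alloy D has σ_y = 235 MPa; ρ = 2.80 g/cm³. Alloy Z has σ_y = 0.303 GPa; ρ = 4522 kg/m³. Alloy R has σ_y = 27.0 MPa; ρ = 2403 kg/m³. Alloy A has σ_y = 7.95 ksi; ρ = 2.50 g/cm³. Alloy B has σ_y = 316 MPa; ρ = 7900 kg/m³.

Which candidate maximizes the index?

alloy D

Normalizing units and computing the index:
  alloy D: σ_y = 235.0 MPa, ρ = 2800 kg/m³
  alloy Z: σ_y = 303.0 MPa, ρ = 4522 kg/m³
  alloy R: σ_y = 27.00 MPa, ρ = 2403 kg/m³
  alloy A: σ_y = 54.81 MPa, ρ = 2500 kg/m³
  alloy B: σ_y = 316.0 MPa, ρ = 7900 kg/m³
  alloy D: M = 5.47×10⁻³
  alloy Z: M = 3.85×10⁻³
  alloy A: M = 2.96×10⁻³
  alloy B: M = 2.25×10⁻³
  alloy R: M = 2.16×10⁻³
The maximum is for alloy D.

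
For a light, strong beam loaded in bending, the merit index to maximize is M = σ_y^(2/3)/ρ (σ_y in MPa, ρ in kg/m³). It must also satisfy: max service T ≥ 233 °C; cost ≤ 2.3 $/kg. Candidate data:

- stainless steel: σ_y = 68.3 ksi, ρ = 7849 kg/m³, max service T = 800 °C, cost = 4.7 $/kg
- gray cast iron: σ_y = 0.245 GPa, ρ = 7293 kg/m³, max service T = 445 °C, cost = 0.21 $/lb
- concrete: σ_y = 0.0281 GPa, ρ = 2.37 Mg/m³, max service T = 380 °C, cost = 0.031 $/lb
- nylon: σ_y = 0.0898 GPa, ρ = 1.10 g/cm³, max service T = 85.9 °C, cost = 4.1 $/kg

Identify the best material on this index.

Screen on constraints: max service T ≥ 233 °C; cost ≤ 2.3 $/kg. Survivors: gray cast iron, concrete.
Convert each candidate to consistent units, then evaluate M:
  gray cast iron: σ_y = 245.0 MPa, ρ = 7293 kg/m³
  concrete: σ_y = 28.10 MPa, ρ = 2370 kg/m³
  gray cast iron: M = 5.37×10⁻³
  concrete: M = 3.90×10⁻³
Highest index: gray cast iron.

gray cast iron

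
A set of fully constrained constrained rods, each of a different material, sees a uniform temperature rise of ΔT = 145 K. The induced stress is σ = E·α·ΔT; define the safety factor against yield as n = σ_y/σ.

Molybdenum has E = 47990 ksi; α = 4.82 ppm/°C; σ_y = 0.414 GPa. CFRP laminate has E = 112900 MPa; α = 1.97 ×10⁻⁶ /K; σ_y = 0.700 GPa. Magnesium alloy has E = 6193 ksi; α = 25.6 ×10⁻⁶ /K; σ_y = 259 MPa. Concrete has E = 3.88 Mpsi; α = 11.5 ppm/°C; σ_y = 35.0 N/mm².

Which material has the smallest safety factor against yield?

concrete

Per material, after unit conversion:
  molybdenum: E = 330.9, α = 4.82, σ_y = 414.0 → σ = 231 MPa, n = 1.79
  CFRP laminate: E = 112.9, α = 1.97, σ_y = 700.0 → σ = 32.2 MPa, n = 21.7
  magnesium alloy: E = 42.70, α = 25.6, σ_y = 259.0 → σ = 158 MPa, n = 1.63
  concrete: E = 26.75, α = 11.5, σ_y = 35.00 → σ = 44.6 MPa, n = 0.785
Concrete has the lowest safety factor, n = 0.785.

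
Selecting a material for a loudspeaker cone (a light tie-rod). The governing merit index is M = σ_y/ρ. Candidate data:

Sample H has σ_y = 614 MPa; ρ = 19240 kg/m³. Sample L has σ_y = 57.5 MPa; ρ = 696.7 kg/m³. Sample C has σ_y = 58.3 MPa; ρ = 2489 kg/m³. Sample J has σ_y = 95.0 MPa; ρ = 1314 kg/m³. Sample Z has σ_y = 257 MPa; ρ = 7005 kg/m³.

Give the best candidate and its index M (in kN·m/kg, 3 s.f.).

sample L, M = 82.5 kN·m/kg

Evaluate M for each candidate:
  sample L: M = 82.5 kN·m/kg
  sample J: M = 72.3 kN·m/kg
  sample Z: M = 36.7 kN·m/kg
  sample H: M = 31.9 kN·m/kg
  sample C: M = 23.4 kN·m/kg
Sample L ranks first.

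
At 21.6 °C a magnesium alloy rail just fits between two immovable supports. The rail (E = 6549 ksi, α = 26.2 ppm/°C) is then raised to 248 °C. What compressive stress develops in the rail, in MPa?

268 MPa

E = 6549 ksi = 45.15 GPa.
ΔT = 226.4 K. Constrained thermal stress σ = E·α·ΔT = 45.15×10³ MPa × 26.2×10⁻⁶ × 226.4 = 268 MPa (compressive).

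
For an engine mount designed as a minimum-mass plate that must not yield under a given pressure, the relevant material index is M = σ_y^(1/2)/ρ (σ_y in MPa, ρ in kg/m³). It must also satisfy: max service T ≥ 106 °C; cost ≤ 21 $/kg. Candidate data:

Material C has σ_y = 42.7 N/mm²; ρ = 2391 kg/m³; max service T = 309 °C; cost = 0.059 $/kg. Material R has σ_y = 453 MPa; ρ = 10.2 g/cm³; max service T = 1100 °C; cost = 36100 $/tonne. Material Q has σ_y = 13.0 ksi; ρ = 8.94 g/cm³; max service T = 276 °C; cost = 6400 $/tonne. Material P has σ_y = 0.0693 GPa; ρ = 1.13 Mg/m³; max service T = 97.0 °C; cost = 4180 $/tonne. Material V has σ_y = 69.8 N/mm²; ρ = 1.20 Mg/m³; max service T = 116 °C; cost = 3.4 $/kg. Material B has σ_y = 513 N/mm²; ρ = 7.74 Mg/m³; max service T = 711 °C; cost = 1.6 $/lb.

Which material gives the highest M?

Screen on constraints: max service T ≥ 106 °C; cost ≤ 21 $/kg. Survivors: material C, material Q, material V, material B.
Convert each candidate to consistent units, then evaluate M:
  material C: σ_y = 42.70 MPa, ρ = 2391 kg/m³
  material Q: σ_y = 89.63 MPa, ρ = 8940 kg/m³
  material V: σ_y = 69.80 MPa, ρ = 1200 kg/m³
  material B: σ_y = 513.0 MPa, ρ = 7740 kg/m³
  material V: M = 6.96×10⁻³
  material B: M = 2.93×10⁻³
  material C: M = 2.73×10⁻³
  material Q: M = 1.06×10⁻³
Highest index: material V.

material V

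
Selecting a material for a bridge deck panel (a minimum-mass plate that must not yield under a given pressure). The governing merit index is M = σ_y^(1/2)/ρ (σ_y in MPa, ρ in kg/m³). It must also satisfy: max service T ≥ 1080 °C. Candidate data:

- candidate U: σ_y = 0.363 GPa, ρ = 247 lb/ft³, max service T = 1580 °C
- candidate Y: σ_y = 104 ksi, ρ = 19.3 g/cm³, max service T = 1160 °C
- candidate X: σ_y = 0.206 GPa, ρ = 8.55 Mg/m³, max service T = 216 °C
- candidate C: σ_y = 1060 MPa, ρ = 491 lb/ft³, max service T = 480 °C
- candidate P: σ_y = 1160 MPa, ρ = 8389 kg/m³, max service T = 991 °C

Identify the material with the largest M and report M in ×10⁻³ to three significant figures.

Screen on constraints: max service T ≥ 1080 °C. Survivors: candidate U, candidate Y.
In SI units:
  candidate U: σ_y = 363.0 MPa, ρ = 3957 kg/m³
  candidate Y: σ_y = 717.1 MPa, ρ = 19300 kg/m³
  candidate U: M = 4.82×10⁻³
  candidate Y: M = 1.39×10⁻³
Highest index: candidate U.

candidate U, M = 4.82×10⁻³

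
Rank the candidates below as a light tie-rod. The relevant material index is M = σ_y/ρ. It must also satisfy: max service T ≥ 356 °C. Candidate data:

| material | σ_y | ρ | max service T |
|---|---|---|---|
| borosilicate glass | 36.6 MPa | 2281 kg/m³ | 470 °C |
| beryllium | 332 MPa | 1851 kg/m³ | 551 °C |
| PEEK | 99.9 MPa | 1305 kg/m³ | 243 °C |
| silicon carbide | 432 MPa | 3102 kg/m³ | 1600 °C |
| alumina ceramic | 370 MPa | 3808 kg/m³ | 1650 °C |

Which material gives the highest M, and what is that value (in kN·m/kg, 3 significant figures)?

Screen on constraints: max service T ≥ 356 °C. Survivors: borosilicate glass, beryllium, silicon carbide, alumina ceramic.
Computing M directly (units already consistent):
  beryllium: M = 179 kN·m/kg
  silicon carbide: M = 139 kN·m/kg
  alumina ceramic: M = 97.2 kN·m/kg
  borosilicate glass: M = 16.0 kN·m/kg
The maximum is for beryllium.

beryllium, M = 179 kN·m/kg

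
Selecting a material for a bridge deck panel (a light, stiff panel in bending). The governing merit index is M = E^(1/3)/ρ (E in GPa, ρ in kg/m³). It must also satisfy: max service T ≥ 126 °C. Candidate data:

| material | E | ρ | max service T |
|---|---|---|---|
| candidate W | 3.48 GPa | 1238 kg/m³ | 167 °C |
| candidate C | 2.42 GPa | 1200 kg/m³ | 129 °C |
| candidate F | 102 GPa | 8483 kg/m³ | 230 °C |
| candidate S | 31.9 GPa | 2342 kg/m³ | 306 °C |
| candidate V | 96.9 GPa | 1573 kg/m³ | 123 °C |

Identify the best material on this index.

candidate S

Screen on constraints: max service T ≥ 126 °C. Survivors: candidate W, candidate C, candidate F, candidate S.
Computing M directly (units already consistent):
  candidate S: M = 1.35×10⁻³
  candidate W: M = 1.22×10⁻³
  candidate C: M = 1.12×10⁻³
  candidate F: M = 0.551×10⁻³
Candidate S ranks first.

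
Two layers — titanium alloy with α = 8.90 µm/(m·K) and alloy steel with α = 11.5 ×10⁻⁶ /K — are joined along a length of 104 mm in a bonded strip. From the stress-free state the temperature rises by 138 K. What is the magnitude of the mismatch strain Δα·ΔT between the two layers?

Δα = |8.90 − 11.5|×10⁻⁶/K = 2.60×10⁻⁶/K.
Mismatch strain = Δα·ΔT = 2.60×10⁻⁶ × 138.0 = 3.59×10⁻⁴.

3.59×10⁻⁴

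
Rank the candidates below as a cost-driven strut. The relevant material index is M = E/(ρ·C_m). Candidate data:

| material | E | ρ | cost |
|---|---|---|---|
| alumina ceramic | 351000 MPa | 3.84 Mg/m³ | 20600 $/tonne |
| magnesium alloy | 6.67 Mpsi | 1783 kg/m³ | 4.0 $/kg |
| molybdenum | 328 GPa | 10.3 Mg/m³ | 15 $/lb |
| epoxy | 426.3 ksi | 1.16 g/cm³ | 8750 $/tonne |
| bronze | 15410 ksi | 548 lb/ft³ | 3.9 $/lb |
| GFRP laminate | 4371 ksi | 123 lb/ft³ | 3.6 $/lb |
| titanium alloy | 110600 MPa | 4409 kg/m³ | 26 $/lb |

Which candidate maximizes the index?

Convert each candidate to consistent units, then evaluate M:
  alumina ceramic: E = 351.0 GPa, ρ = 3840 kg/m³, cost = 20.60 $/kg
  magnesium alloy: E = 45.99 GPa, ρ = 1783 kg/m³, cost = 4.000 $/kg
  molybdenum: E = 328.0 GPa, ρ = 10300 kg/m³, cost = 33.07 $/kg
  epoxy: E = 2.939 GPa, ρ = 1160 kg/m³, cost = 8.750 $/kg
  bronze: E = 106.2 GPa, ρ = 8778 kg/m³, cost = 8.598 $/kg
  GFRP laminate: E = 30.14 GPa, ρ = 1970 kg/m³, cost = 7.937 $/kg
  titanium alloy: E = 110.6 GPa, ρ = 4409 kg/m³, cost = 57.32 $/kg
  magnesium alloy: M = 6.45 MN·m per $
  alumina ceramic: M = 4.44 MN·m per $
  GFRP laminate: M = 1.93 MN·m per $
  bronze: M = 1.41 MN·m per $
  molybdenum: M = 0.963 MN·m per $
  titanium alloy: M = 0.438 MN·m per $
  epoxy: M = 0.290 MN·m per $
Magnesium alloy ranks first.

magnesium alloy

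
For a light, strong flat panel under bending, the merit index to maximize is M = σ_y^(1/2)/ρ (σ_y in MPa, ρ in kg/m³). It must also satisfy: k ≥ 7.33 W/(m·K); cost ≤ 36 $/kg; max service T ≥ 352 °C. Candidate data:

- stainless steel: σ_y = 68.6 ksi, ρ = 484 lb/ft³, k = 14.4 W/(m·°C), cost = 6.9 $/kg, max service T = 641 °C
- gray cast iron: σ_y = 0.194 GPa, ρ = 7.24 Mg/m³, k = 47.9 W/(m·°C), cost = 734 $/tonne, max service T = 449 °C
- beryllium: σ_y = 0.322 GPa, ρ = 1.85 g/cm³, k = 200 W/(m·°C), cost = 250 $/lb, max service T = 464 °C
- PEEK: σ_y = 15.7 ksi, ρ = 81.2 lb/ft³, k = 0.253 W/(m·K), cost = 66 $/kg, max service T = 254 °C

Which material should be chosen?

stainless steel

Screen on constraints: k ≥ 7.33 W/(m·K); cost ≤ 36 $/kg; max service T ≥ 352 °C. Survivors: stainless steel, gray cast iron.
Convert each candidate to consistent units, then evaluate M:
  stainless steel: σ_y = 473.0 MPa, ρ = 7753 kg/m³
  gray cast iron: σ_y = 194.0 MPa, ρ = 7240 kg/m³
  stainless steel: M = 2.81×10⁻³
  gray cast iron: M = 1.92×10⁻³
The maximum is for stainless steel.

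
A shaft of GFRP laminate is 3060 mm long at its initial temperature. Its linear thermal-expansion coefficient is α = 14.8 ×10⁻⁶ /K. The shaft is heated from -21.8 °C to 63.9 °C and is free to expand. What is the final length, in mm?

ΔT = 63.9 − (-21.8) = 85.70 K.
ΔL = α·L₀·ΔT = 14.8×10⁻⁶ × 3060 mm × 85.70 K = 3.88 mm.
L = L₀ + ΔL = 3060 + 3.88 = 3063.9 mm.

3063.9 mm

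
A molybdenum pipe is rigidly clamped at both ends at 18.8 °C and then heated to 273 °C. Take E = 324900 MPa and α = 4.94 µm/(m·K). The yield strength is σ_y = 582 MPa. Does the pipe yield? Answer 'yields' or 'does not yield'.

does not yield

E = 324900 MPa = 324.9 GPa.
ΔT = 254.2 K. Constrained thermal stress σ = E·α·ΔT = 324.9×10³ MPa × 4.94×10⁻⁶ × 254.2 = 408 MPa (compressive).
Compare to σ_y = 582 MPa: σ < σ_y, so it does not yield.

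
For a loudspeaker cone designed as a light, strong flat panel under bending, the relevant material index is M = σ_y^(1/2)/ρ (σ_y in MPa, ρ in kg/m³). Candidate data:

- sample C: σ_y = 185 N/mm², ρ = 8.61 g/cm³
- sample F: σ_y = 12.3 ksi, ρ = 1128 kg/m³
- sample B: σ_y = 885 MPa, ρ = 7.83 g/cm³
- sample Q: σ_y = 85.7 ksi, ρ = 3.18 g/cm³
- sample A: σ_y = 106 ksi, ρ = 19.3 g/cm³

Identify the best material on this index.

sample F

Putting every candidate on a common basis:
  sample C: σ_y = 185.0 MPa, ρ = 8610 kg/m³
  sample F: σ_y = 84.81 MPa, ρ = 1128 kg/m³
  sample B: σ_y = 885.0 MPa, ρ = 7830 kg/m³
  sample Q: σ_y = 590.9 MPa, ρ = 3180 kg/m³
  sample A: σ_y = 730.8 MPa, ρ = 19300 kg/m³
  sample F: M = 8.16×10⁻³
  sample Q: M = 7.64×10⁻³
  sample B: M = 3.80×10⁻³
  sample C: M = 1.58×10⁻³
  sample A: M = 1.40×10⁻³
Sample F has the largest M.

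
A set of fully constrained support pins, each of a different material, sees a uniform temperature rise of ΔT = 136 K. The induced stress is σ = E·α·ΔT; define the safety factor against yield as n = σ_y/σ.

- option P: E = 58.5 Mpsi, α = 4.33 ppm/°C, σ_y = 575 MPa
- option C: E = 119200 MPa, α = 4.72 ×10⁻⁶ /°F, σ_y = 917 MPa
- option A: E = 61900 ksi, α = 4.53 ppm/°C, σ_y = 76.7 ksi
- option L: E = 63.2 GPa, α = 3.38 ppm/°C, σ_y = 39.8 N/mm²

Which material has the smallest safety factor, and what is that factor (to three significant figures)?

In consistent units (E in GPa, α in ×10⁻⁶/K, σ_y in MPa):
  option P: E = 403.3, α = 4.33, σ_y = 575.0 → σ = 238 MPa, n = 2.42
  option C: E = 119.2, α = 8.50, σ_y = 917.0 → σ = 138 MPa, n = 6.66
  option A: E = 426.8, α = 4.53, σ_y = 528.8 → σ = 263 MPa, n = 2.01
  option L: E = 63.20, α = 3.38, σ_y = 39.80 → σ = 29.1 MPa, n = 1.37
Smallest n: option L with n = 1.37.

option L, n = 1.37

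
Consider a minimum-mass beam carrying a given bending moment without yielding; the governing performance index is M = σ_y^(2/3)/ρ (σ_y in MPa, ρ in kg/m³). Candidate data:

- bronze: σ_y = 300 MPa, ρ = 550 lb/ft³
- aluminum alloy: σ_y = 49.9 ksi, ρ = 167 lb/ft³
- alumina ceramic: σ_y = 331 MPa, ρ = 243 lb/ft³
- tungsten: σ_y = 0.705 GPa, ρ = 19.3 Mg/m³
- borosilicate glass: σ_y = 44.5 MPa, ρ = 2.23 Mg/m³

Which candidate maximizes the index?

aluminum alloy

In SI units:
  bronze: σ_y = 300.0 MPa, ρ = 8810 kg/m³
  aluminum alloy: σ_y = 344.0 MPa, ρ = 2675 kg/m³
  alumina ceramic: σ_y = 331.0 MPa, ρ = 3892 kg/m³
  tungsten: σ_y = 705.0 MPa, ρ = 19300 kg/m³
  borosilicate glass: σ_y = 44.50 MPa, ρ = 2230 kg/m³
  aluminum alloy: M = 18.4×10⁻³
  alumina ceramic: M = 12.3×10⁻³
  borosilicate glass: M = 5.63×10⁻³
  bronze: M = 5.09×10⁻³
  tungsten: M = 4.10×10⁻³
Highest index: aluminum alloy.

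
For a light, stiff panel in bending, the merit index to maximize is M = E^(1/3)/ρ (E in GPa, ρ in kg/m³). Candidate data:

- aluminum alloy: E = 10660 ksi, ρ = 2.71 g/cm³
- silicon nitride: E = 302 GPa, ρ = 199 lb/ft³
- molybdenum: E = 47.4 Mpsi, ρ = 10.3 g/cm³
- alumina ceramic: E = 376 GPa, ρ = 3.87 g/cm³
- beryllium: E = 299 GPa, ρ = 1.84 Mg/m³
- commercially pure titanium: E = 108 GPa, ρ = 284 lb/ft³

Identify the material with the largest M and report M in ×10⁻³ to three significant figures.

beryllium, M = 3.63×10⁻³

In SI units:
  aluminum alloy: E = 73.50 GPa, ρ = 2710 kg/m³
  silicon nitride: E = 302.0 GPa, ρ = 3188 kg/m³
  molybdenum: E = 326.8 GPa, ρ = 10300 kg/m³
  alumina ceramic: E = 376.0 GPa, ρ = 3870 kg/m³
  beryllium: E = 299.0 GPa, ρ = 1840 kg/m³
  commercially pure titanium: E = 108.0 GPa, ρ = 4549 kg/m³
  beryllium: M = 3.63×10⁻³
  silicon nitride: M = 2.10×10⁻³
  alumina ceramic: M = 1.87×10⁻³
  aluminum alloy: M = 1.55×10⁻³
  commercially pure titanium: M = 1.05×10⁻³
  molybdenum: M = 0.669×10⁻³
Highest index: beryllium.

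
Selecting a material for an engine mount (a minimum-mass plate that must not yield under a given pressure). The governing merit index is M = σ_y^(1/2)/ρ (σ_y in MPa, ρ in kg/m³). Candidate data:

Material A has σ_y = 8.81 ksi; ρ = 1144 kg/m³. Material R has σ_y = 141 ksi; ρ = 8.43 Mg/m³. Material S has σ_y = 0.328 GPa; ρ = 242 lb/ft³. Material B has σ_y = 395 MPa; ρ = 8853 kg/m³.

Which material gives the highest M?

After converting to SI:
  material A: σ_y = 60.74 MPa, ρ = 1144 kg/m³
  material R: σ_y = 972.2 MPa, ρ = 8430 kg/m³
  material S: σ_y = 328.0 MPa, ρ = 3876 kg/m³
  material B: σ_y = 395.0 MPa, ρ = 8853 kg/m³
  material A: M = 6.81×10⁻³
  material S: M = 4.67×10⁻³
  material R: M = 3.70×10⁻³
  material B: M = 2.24×10⁻³
Highest index: material A.

material A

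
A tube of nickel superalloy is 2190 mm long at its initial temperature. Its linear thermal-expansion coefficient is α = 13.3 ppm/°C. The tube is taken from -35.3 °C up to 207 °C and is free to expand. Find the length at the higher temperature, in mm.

2197.1 mm

ΔT = 207 − (-35.3) = 242.3 K.
ΔL = α·L₀·ΔT = 13.3×10⁻⁶ × 2190 mm × 242.3 K = 7.06 mm.
L = L₀ + ΔL = 2190 + 7.06 = 2197.1 mm.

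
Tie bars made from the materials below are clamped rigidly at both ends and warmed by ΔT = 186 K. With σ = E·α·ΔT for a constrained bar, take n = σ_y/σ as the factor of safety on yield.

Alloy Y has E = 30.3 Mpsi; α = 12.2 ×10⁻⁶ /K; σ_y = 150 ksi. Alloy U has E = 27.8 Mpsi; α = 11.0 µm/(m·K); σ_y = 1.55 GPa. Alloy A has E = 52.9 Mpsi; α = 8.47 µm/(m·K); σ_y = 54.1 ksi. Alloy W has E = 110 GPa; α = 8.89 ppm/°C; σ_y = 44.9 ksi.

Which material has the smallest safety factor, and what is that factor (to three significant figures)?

With everything in SI (GPa, ×10⁻⁶/K, MPa):
  alloy Y: E = 208.9, α = 12.2, σ_y = 1034 → σ = 474 MPa, n = 2.18
  alloy U: E = 191.7, α = 11.0, σ_y = 1550 → σ = 392 MPa, n = 3.95
  alloy A: E = 364.7, α = 8.47, σ_y = 373.0 → σ = 575 MPa, n = 0.649
  alloy W: E = 110.0, α = 8.89, σ_y = 309.6 → σ = 182 MPa, n = 1.70
Alloy A has the lowest safety factor, n = 0.649.

alloy A, n = 0.649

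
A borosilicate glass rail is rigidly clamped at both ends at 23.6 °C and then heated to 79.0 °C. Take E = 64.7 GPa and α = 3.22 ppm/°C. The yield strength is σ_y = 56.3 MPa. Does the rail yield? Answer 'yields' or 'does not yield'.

ΔT = 55.40 K. Constrained thermal stress σ = E·α·ΔT = 64.70×10³ MPa × 3.22×10⁻⁶ × 55.40 = 11.5 MPa (compressive).
Compare to σ_y = 56.3 MPa: σ < σ_y, so it does not yield.

does not yield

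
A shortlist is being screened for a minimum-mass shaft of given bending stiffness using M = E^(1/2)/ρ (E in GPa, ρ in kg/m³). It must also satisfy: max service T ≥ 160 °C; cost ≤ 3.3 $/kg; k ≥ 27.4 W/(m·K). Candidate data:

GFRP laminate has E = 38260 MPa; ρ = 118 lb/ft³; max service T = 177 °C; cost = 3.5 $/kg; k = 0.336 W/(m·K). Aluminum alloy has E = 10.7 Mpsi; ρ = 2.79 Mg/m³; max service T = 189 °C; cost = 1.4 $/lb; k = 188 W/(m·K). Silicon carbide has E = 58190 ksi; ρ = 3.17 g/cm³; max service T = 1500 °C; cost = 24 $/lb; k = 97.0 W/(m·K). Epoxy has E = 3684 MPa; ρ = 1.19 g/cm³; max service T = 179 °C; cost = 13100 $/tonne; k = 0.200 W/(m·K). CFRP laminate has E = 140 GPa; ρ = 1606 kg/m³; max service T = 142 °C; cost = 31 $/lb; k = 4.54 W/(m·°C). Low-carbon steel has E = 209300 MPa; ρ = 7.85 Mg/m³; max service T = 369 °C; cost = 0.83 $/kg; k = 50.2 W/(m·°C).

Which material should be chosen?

aluminum alloy

Screen on constraints: max service T ≥ 160 °C; cost ≤ 3.3 $/kg; k ≥ 27.4 W/(m·K). Survivors: aluminum alloy, low-carbon steel.
After converting to SI:
  aluminum alloy: E = 73.77 GPa, ρ = 2790 kg/m³
  low-carbon steel: E = 209.3 GPa, ρ = 7850 kg/m³
  aluminum alloy: M = 3.08×10⁻³
  low-carbon steel: M = 1.84×10⁻³
Aluminum alloy has the largest M.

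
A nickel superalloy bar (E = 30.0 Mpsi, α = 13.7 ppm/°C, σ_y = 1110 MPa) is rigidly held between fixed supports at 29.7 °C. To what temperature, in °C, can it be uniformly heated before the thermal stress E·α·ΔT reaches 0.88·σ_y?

E = 30.0 Mpsi = 206.8 GPa.
E·α·ΔT = 976.8 MPa ⇒ ΔT = 976.8 / (206.8×10³ × 13.7×10⁻⁶) = 344.7 K.
T = 29.7 + 344.7 = 374.4 °C.

374 °C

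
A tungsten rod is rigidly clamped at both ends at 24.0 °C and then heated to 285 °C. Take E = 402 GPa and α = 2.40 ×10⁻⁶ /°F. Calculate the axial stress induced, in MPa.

α = 2.40×10⁻⁶/°F × 9/5 = 4.32×10⁻⁶/K.
ΔT = 261.0 K. Constrained thermal stress σ = E·α·ΔT = 402.0×10³ MPa × 4.32×10⁻⁶ × 261.0 = 453 MPa (compressive).

453 MPa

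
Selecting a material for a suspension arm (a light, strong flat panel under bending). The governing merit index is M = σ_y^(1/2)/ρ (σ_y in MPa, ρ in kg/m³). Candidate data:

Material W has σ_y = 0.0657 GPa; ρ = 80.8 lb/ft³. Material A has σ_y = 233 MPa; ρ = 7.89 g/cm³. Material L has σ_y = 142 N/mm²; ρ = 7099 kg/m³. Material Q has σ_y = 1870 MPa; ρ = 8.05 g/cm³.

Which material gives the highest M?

In SI units:
  material W: σ_y = 65.70 MPa, ρ = 1294 kg/m³
  material A: σ_y = 233.0 MPa, ρ = 7890 kg/m³
  material L: σ_y = 142.0 MPa, ρ = 7099 kg/m³
  material Q: σ_y = 1870 MPa, ρ = 8050 kg/m³
  material W: M = 6.26×10⁻³
  material Q: M = 5.37×10⁻³
  material A: M = 1.93×10⁻³
  material L: M = 1.68×10⁻³
Material W has the largest M.

material W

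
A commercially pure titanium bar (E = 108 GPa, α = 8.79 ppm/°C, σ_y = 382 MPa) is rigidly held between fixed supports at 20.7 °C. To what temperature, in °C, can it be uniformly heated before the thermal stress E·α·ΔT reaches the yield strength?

E·α·ΔT = 382.0 MPa ⇒ ΔT = 382.0 / (108.0×10³ × 8.79×10⁻⁶) = 402.4 K.
T = 20.7 + 402.4 = 423.1 °C.

423 °C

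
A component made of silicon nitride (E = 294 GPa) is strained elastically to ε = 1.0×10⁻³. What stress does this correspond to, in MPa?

294 MPa

σ = E·ε = 294000 MPa × 1.0×10⁻³ = 294 MPa.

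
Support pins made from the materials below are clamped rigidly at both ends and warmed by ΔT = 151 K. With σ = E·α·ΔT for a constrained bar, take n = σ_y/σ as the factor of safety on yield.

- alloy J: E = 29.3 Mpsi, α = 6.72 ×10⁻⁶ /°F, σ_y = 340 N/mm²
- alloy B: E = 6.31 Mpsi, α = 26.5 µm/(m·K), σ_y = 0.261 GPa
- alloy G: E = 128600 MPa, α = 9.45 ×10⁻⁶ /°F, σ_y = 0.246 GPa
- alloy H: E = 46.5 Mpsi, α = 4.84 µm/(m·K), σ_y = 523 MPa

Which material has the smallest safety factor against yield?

alloy G

With everything in SI (GPa, ×10⁻⁶/K, MPa):
  alloy J: E = 202.0, α = 12.1, σ_y = 340.0 → σ = 369 MPa, n = 0.921
  alloy B: E = 43.51, α = 26.5, σ_y = 261.0 → σ = 174 MPa, n = 1.50
  alloy G: E = 128.6, α = 17.0, σ_y = 246.0 → σ = 330 MPa, n = 0.745
  alloy H: E = 320.6, α = 4.84, σ_y = 523.0 → σ = 234 MPa, n = 2.23
Alloy G has the lowest safety factor, n = 0.745.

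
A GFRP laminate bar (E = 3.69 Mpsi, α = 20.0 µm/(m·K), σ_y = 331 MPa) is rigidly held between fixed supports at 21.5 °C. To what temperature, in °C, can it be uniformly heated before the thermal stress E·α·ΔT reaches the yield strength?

672 °C

E = 3.69 Mpsi = 25.44 GPa.
E·α·ΔT = 331.0 MPa ⇒ ΔT = 331.0 / (25.44×10³ × 20.0×10⁻⁶) = 650.5 K.
T = 21.5 + 650.5 = 672.0 °C.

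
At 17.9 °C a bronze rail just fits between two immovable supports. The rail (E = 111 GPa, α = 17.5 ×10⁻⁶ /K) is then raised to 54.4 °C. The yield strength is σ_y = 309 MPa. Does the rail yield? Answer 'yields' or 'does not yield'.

ΔT = 36.50 K. Constrained thermal stress σ = E·α·ΔT = 111.0×10³ MPa × 17.5×10⁻⁶ × 36.50 = 70.9 MPa (compressive).
Compare to σ_y = 309 MPa: σ < σ_y, so it does not yield.

does not yield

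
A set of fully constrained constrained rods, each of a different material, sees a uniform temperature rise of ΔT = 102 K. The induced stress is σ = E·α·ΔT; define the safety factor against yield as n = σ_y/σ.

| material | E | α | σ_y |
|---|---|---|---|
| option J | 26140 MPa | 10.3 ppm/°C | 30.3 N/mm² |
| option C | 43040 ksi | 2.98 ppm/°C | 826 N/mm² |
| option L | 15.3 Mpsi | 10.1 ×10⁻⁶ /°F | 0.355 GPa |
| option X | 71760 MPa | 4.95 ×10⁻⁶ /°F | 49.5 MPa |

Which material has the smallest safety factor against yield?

option X

In consistent units (E in GPa, α in ×10⁻⁶/K, σ_y in MPa):
  option J: E = 26.14, α = 10.3, σ_y = 30.30 → σ = 27.5 MPa, n = 1.10
  option C: E = 296.8, α = 2.98, σ_y = 826.0 → σ = 90.2 MPa, n = 9.16
  option L: E = 105.5, α = 18.2, σ_y = 355.0 → σ = 196 MPa, n = 1.81
  option X: E = 71.76, α = 8.91, σ_y = 49.50 → σ = 65.2 MPa, n = 0.759
Option X has the lowest safety factor, n = 0.759.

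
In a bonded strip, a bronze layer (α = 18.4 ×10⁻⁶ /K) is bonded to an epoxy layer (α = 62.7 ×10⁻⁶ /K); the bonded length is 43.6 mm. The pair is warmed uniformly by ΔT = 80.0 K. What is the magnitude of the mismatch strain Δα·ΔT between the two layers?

3.54×10⁻³

Δα = |18.4 − 62.7|×10⁻⁶/K = 44.3×10⁻⁶/K.
Mismatch strain = Δα·ΔT = 44.3×10⁻⁶ × 80.0 = 3.54×10⁻³.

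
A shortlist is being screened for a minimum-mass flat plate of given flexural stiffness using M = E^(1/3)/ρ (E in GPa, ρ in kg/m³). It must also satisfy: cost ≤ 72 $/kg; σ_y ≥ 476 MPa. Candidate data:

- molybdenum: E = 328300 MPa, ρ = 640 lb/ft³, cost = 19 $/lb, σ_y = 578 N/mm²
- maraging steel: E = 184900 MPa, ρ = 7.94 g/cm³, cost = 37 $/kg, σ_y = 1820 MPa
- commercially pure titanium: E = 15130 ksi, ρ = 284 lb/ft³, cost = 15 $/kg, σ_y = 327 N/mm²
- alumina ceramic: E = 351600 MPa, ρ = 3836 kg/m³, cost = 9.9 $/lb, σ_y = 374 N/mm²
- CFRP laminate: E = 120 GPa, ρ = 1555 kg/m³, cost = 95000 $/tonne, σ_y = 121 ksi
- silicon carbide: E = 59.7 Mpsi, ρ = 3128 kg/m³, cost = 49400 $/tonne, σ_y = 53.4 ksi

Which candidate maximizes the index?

Screen on constraints: cost ≤ 72 $/kg; σ_y ≥ 476 MPa. Survivors: molybdenum, maraging steel.
Putting every candidate on a common basis:
  molybdenum: E = 328.3 GPa, ρ = 10250 kg/m³
  maraging steel: E = 184.9 GPa, ρ = 7940 kg/m³
  maraging steel: M = 0.718×10⁻³
  molybdenum: M = 0.673×10⁻³
Maraging steel has the largest M.

maraging steel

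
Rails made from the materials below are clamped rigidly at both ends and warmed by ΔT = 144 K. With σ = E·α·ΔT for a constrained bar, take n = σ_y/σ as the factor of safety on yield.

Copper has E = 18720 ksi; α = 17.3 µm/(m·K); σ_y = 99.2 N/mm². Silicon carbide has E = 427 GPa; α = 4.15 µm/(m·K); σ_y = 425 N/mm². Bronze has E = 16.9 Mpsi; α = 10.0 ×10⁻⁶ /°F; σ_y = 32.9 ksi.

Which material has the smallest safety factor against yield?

In consistent units (E in GPa, α in ×10⁻⁶/K, σ_y in MPa):
  copper: E = 129.1, α = 17.3, σ_y = 99.20 → σ = 322 MPa, n = 0.309
  silicon carbide: E = 427.0, α = 4.15, σ_y = 425.0 → σ = 255 MPa, n = 1.67
  bronze: E = 116.5, α = 18.0, σ_y = 226.8 → σ = 302 MPa, n = 0.751
The minimum is copper at n = 0.309.

copper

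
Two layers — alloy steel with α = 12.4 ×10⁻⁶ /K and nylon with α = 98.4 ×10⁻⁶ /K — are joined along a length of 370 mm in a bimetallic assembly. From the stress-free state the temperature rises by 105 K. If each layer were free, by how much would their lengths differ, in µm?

3340 µm

Δα = |12.4 − 98.4|×10⁻⁶/K = 86.0×10⁻⁶/K.
ΔL_mismatch = Δα·L·ΔT = 86.0×10⁻⁶ × 370.0 mm × 105.0 K = 3340 µm.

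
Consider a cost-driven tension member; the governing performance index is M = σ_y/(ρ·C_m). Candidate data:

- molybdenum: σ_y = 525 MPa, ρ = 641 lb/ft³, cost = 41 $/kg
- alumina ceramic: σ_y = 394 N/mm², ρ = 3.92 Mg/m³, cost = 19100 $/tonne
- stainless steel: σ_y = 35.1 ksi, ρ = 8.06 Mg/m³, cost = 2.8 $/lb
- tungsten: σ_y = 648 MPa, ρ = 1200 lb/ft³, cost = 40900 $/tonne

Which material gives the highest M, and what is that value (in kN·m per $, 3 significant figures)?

In SI units:
  molybdenum: σ_y = 525.0 MPa, ρ = 10270 kg/m³, cost = 41.00 $/kg
  alumina ceramic: σ_y = 394.0 MPa, ρ = 3920 kg/m³, cost = 19.10 $/kg
  stainless steel: σ_y = 242.0 MPa, ρ = 8060 kg/m³, cost = 6.173 $/kg
  tungsten: σ_y = 648.0 MPa, ρ = 19220 kg/m³, cost = 40.90 $/kg
  alumina ceramic: M = 5.26 kN·m per $
  stainless steel: M = 4.86 kN·m per $
  molybdenum: M = 1.25 kN·m per $
  tungsten: M = 0.824 kN·m per $
Alumina ceramic ranks first.

alumina ceramic, M = 5.26 kN·m per $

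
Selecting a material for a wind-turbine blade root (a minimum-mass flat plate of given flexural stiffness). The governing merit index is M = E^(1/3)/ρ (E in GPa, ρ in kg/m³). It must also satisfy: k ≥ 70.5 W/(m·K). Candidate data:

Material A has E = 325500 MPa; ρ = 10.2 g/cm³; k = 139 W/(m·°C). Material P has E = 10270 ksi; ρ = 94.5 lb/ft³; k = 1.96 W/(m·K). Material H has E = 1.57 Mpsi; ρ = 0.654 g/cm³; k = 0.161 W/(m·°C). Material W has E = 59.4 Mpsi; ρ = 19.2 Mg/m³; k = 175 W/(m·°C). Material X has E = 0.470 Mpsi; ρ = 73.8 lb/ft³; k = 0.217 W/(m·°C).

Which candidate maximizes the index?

material A

Screen on constraints: k ≥ 70.5 W/(m·K). Survivors: material A, material W.
In SI units:
  material A: E = 325.5 GPa, ρ = 10200 kg/m³
  material W: E = 409.5 GPa, ρ = 19200 kg/m³
  material A: M = 0.674×10⁻³
  material W: M = 0.387×10⁻³
Material A ranks first.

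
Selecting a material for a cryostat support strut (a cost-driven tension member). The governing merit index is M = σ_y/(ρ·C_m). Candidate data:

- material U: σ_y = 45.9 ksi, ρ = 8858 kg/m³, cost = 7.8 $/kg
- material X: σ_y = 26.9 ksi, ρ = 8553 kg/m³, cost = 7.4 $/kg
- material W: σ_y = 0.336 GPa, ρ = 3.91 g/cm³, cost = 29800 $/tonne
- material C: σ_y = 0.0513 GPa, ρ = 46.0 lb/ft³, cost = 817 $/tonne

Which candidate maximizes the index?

After converting to SI:
  material U: σ_y = 316.5 MPa, ρ = 8858 kg/m³, cost = 7.800 $/kg
  material X: σ_y = 185.5 MPa, ρ = 8553 kg/m³, cost = 7.400 $/kg
  material W: σ_y = 336.0 MPa, ρ = 3910 kg/m³, cost = 29.80 $/kg
  material C: σ_y = 51.30 MPa, ρ = 736.8 kg/m³, cost = 0.8170 $/kg
  material C: M = 85.2 kN·m per $
  material U: M = 4.58 kN·m per $
  material X: M = 2.93 kN·m per $
  material W: M = 2.88 kN·m per $
Material C ranks first.

material C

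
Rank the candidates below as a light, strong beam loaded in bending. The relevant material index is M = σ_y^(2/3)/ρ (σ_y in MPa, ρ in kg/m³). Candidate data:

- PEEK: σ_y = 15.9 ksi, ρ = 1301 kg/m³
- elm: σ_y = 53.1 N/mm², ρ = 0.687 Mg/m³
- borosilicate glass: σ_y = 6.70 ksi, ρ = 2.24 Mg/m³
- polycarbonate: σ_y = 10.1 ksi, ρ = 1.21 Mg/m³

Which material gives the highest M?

In SI units:
  PEEK: σ_y = 109.6 MPa, ρ = 1301 kg/m³
  elm: σ_y = 53.10 MPa, ρ = 687.0 kg/m³
  borosilicate glass: σ_y = 46.19 MPa, ρ = 2240 kg/m³
  polycarbonate: σ_y = 69.64 MPa, ρ = 1210 kg/m³
  elm: M = 20.6×10⁻³
  PEEK: M = 17.6×10⁻³
  polycarbonate: M = 14.0×10⁻³
  borosilicate glass: M = 5.75×10⁻³
Elm ranks first.

elm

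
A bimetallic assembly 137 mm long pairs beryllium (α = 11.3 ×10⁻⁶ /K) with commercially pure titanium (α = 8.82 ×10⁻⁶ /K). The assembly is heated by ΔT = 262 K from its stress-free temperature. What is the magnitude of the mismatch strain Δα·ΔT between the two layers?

6.50×10⁻⁴

Δα = |11.3 − 8.82|×10⁻⁶/K = 2.48×10⁻⁶/K.
Mismatch strain = Δα·ΔT = 2.48×10⁻⁶ × 262.0 = 6.50×10⁻⁴.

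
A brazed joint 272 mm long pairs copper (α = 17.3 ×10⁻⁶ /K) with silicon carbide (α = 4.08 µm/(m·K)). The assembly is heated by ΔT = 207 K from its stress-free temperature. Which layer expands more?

copper

α(copper) = 17.3×10⁻⁶/K vs α(silicon carbide) = 4.08×10⁻⁶/K.
Higher α expands more for the same ΔT: copper.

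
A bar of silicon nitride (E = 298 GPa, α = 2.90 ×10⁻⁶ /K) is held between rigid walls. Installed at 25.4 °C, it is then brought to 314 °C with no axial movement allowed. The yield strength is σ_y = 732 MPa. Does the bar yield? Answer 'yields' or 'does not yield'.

ΔT = 288.6 K. Constrained thermal stress σ = E·α·ΔT = 298.0×10³ MPa × 2.90×10⁻⁶ × 288.6 = 249 MPa (compressive).
Compare to σ_y = 732 MPa: σ < σ_y, so it does not yield.

does not yield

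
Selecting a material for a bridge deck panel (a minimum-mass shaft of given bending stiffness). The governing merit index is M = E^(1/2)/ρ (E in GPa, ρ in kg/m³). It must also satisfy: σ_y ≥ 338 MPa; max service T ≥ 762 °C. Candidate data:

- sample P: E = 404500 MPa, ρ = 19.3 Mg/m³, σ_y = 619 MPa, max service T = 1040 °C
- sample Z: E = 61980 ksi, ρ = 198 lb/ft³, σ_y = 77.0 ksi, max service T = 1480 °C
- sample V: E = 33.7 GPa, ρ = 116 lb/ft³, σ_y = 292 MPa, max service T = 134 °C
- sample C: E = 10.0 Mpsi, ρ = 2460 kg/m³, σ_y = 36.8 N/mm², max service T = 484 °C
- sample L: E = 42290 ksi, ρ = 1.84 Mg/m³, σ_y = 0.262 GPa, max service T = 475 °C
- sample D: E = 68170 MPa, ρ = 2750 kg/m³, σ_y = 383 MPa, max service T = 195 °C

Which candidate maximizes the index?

sample Z

Screen on constraints: σ_y ≥ 338 MPa; max service T ≥ 762 °C. Survivors: sample P, sample Z.
In SI units:
  sample P: E = 404.5 GPa, ρ = 19300 kg/m³
  sample Z: E = 427.3 GPa, ρ = 3172 kg/m³
  sample Z: M = 6.52×10⁻³
  sample P: M = 1.04×10⁻³
The maximum is for sample Z.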